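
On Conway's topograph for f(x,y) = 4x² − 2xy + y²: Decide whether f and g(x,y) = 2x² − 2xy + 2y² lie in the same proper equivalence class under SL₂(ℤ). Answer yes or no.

D₁ = -12, D₂ = -12
f: flip: (4,-2,1)→(1,2,4)
f: translate: b→0 (≡2 mod 2), so (1,2,4)→(1,0,3)
f: reduced (well bottom): (1,0,3) with a≤c, −a<b≤a
g: translate: b→2 (≡-2 mod 4), so (2,-2,2)→(2,2,2)
g: reduced (well bottom): (2,2,2) with a≤c, −a<b≤a
reduced forms (1, 0, 3) vs (2, 2, 2) ⇒ inequivalent

no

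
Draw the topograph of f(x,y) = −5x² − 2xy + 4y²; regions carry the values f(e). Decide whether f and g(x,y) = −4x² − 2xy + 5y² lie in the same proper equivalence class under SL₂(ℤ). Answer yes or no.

D₁ = 84, D₂ = 84
river cycle of f (length 6): (4, 2, -5), (-5, 8, 1), (1, 8, -5), (-5, 2, 4), (4, 6, -3), (-3, 6, 4)
river cycle of g (length 6): (5, 2, -4), (-4, 6, 3), (3, 6, -4), (-4, 2, 5), (5, 8, -1), (-1, 8, 5)
cycles differ ⇒ inequivalent

no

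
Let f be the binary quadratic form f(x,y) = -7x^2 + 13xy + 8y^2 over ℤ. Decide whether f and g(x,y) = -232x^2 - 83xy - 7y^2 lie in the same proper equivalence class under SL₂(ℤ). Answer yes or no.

D₁ = 393, D₂ = 393
river cycle of f (length 16): (8, 19, -1), (-1, 19, 8), (8, 13, -7), (-7, 15, 6), (6, 9, -13), (-13, 17, 2), (2, 19, -4), (-4, 13, 14), (14, 15, -3), (-3, 15, 14), … (6 more)
river cycle of g (length 16): (-7, 13, 8), (8, 19, -1), (-1, 19, 8), (8, 13, -7), (-7, 15, 6), (6, 9, -13), (-13, 17, 2), (2, 19, -4), (-4, 13, 14), (14, 15, -3), … (6 more)
cycles coincide ⇒ equivalent

yes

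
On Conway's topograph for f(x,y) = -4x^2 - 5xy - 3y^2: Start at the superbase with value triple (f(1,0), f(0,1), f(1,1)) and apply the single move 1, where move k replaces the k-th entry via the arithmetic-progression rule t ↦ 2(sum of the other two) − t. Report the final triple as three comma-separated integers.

start (-4,-3,-12) = (f(1,0),f(0,1),f(1,1))
replace slot 1: 2·((-3)+(-12)) − (-4) = -26 → (-26,-3,-12)

-26,-3,-12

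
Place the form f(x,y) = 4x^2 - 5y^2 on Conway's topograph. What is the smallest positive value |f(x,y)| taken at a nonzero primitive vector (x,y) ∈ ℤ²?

descent: ρ → (-5,0,4)
descent: ρ → (4,8,-1)  [lands on river]
river: ρ → (-1,8,4)
closes: descent 2, river 2
min |a| on river = 1

1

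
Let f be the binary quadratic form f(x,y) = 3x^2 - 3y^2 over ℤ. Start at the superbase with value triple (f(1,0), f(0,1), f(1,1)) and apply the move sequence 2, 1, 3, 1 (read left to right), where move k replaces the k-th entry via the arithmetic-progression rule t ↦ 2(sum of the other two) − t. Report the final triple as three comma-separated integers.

start (3,-3,0) = (f(1,0),f(0,1),f(1,1))
replace slot 2: 2·(3+0) − (-3) = 9 → (3,9,0)
replace slot 1: 2·(9+0) − 3 = 15 → (15,9,0)
replace slot 3: 2·(15+9) − 0 = 48 → (15,9,48)
replace slot 1: 2·(9+48) − 15 = 99 → (99,9,48)

99,9,48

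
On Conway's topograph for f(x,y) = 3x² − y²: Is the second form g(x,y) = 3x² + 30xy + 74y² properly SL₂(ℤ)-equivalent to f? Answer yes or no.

D₁ = 12, D₂ = 12
river cycle of f (length 2): (-1, 2, 2), (2, 2, -1)
river cycle of g (length 2): (-1, 2, 2), (2, 2, -1)
cycles coincide ⇒ equivalent

yes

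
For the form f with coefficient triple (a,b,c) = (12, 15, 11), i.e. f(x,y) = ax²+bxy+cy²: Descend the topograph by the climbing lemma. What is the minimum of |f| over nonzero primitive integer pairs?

translate: b→-9 (≡15 mod 24), so (12,15,11)→(12,-9,8)
flip: (12,-9,8)→(8,9,12)
translate: b→-7 (≡9 mod 16), so (8,9,12)→(8,-7,11)
reduced (well bottom): (8,-7,11) with a≤c, −a<b≤a
well minimum = a = 8

8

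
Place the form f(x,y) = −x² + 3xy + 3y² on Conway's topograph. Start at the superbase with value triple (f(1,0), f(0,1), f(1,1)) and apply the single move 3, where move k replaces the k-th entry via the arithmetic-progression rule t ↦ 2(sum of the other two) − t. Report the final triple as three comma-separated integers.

start (-1,3,5) = (f(1,0),f(0,1),f(1,1))
replace slot 3: 2·((-1)+3) − 5 = -1 → (-1,3,-1)

-1,3,-1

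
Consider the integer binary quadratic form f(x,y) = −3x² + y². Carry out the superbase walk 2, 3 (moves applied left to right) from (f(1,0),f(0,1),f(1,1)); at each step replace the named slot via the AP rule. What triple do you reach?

start (-3,1,-2) = (f(1,0),f(0,1),f(1,1))
replace slot 2: 2·((-3)+(-2)) − 1 = -11 → (-3,-11,-2)
replace slot 3: 2·((-3)+(-11)) − (-2) = -26 → (-3,-11,-26)

-3,-11,-26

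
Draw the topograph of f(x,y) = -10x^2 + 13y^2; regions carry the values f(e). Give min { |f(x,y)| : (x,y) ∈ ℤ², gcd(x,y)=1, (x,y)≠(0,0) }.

descent: ρ → (13,0,-10)
descent: ρ → (-10,20,3)  [lands on river]
river: ρ → (3,22,-3)
river: ρ → (-3,20,10)
river: ρ → (10,20,-3)
river: ρ → (-3,22,3)
river: ρ → (3,20,-10)
closes: descent 2, river 6
min |a| on river = 3

3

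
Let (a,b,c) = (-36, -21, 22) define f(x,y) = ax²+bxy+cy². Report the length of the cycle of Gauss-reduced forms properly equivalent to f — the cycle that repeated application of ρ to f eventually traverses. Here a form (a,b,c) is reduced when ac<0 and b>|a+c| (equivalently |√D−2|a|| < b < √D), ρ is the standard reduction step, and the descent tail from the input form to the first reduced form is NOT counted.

D = 3609, ⌊√D⌋ = 60
descent: ρ → (22,21,-36)  [lands on river]
river: ρ → (-36,51,7)
river: ρ → (7,47,-50)
river: ρ → (-50,53,4)
river: ρ → (4,59,-8)
river: ρ → (-8,53,25)
river: ρ → (25,47,-14)
river: ρ → (-14,37,40)
river: ρ → (40,43,-11)
river: ρ → (-11,45,36)
river: ρ → (36,27,-20)
river: ρ → (-20,53,10)
river: ρ → (10,47,-35)
river: ρ → (-35,23,22)
ρ-cycle length = 14 (tail of 1 descent step not counted)

14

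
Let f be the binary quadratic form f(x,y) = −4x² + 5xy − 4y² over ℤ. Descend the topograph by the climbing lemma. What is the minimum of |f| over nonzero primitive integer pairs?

translate: b→3 (≡-5 mod 8), so (4,-5,4)→(4,3,3)
flip: (4,3,3)→(3,-3,4)
translate: b→3 (≡-3 mod 6), so (3,-3,4)→(3,3,4)
reduced (well bottom): (3,3,4) with a≤c, −a<b≤a
well minimum |f| = |-3| = 3 (negative-definite)

3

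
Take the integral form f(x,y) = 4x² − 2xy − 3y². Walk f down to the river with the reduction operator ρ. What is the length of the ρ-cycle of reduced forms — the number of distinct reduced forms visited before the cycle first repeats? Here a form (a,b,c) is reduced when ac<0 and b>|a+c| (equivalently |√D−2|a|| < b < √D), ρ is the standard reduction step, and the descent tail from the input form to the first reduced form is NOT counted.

D = 52, ⌊√D⌋ = 7
descent: ρ → (-3,2,4)  [lands on river]
river: ρ → (4,6,-1)
river: ρ → (-1,6,4)
river: ρ → (4,2,-3)
river: ρ → (-3,4,3)
river: ρ → (3,2,-4)
river: ρ → (-4,6,1)
river: ρ → (1,6,-4)
river: ρ → (-4,2,3)
river: ρ → (3,4,-3)
ρ-cycle length = 10 (tail of 1 descent step not counted)

10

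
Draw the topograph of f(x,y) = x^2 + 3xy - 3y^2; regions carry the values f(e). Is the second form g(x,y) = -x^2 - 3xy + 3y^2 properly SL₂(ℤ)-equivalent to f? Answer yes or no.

D₁ = 21, D₂ = 21
river cycle of f (length 2): (-3, 3, 1), (1, 3, -3)
river cycle of g (length 2): (3, 3, -1), (-1, 3, 3)
cycles differ ⇒ inequivalent

no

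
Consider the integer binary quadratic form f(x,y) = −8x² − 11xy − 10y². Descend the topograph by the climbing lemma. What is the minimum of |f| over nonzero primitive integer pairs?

translate: b→-5 (≡11 mod 16), so (8,11,10)→(8,-5,7)
flip: (8,-5,7)→(7,5,8)
reduced (well bottom): (7,5,8) with a≤c, −a<b≤a
well minimum |f| = |-7| = 7 (negative-definite)

7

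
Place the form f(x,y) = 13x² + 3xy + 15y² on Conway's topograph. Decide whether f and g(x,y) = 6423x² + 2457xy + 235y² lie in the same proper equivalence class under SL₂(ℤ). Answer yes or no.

D₁ = -771, D₂ = -771
f: reduced (well bottom): (13,3,15) with a≤c, −a<b≤a
g: flip: (6423,2457,235)→(235,-2457,6423)
g: translate: b→-107 (≡-2457 mod 470), so (235,-2457,6423)→(235,-107,13)
g: flip: (235,-107,13)→(13,107,235)
g: translate: b→3 (≡107 mod 26), so (13,107,235)→(13,3,15)
g: reduced (well bottom): (13,3,15) with a≤c, −a<b≤a
reduced forms (13, 3, 15) vs (13, 3, 15) ⇒ equivalent

yes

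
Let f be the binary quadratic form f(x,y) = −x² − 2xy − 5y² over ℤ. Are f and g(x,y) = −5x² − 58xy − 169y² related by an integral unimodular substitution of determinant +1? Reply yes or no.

D₁ = -16, D₂ = -16
f is negative-definite; reduce −f:
−f: translate: b→0 (≡2 mod 2), so (1,2,5)→(1,0,4)
−f: reduced (well bottom): (1,0,4) with a≤c, −a<b≤a
flip sign back: reduced form of f is (-1,0,-4)
g is negative-definite; reduce −g:
−g: translate: b→-2 (≡58 mod 10), so (5,58,169)→(5,-2,1)
−g: flip: (5,-2,1)→(1,2,5)
−g: translate: b→0 (≡2 mod 2), so (1,2,5)→(1,0,4)
−g: reduced (well bottom): (1,0,4) with a≤c, −a<b≤a
flip sign back: reduced form of g is (-1,0,-4)
reduced forms (-1, 0, -4) vs (-1, 0, -4) ⇒ equivalent

yes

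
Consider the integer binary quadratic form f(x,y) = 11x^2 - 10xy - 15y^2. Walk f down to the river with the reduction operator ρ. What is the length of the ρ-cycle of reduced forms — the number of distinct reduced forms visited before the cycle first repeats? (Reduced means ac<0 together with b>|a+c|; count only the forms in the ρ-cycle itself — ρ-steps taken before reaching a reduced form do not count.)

D = 760, ⌊√D⌋ = 27
descent: ρ → (-15,10,11)  [lands on river]
river: ρ → (11,12,-14)
river: ρ → (-14,16,9)
river: ρ → (9,20,-10)
river: ρ → (-10,20,9)
river: ρ → (9,16,-14)
river: ρ → (-14,12,11)
river: ρ → (11,10,-15)
river: ρ → (-15,20,6)
river: ρ → (6,16,-21)
river: ρ → (-21,26,1)
river: ρ → (1,26,-21)
river: ρ → (-21,16,6)
river: ρ → (6,20,-15)
ρ-cycle length = 14 (tail of 1 descent step not counted)

14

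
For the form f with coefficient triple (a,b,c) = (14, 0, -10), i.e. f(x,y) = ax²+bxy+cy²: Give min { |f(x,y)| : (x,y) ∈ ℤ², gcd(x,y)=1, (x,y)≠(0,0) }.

descent: ρ → (-10,20,4)  [lands on river]
river: ρ → (4,20,-10)
closes: descent 1, river 2
min |a| on river = 4

4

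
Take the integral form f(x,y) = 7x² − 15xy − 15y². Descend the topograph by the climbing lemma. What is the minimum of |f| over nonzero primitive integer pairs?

descent: ρ → (-15,15,7)  [lands on river]
river: ρ → (7,13,-17)
river: ρ → (-17,21,3)
river: ρ → (3,21,-17)
river: ρ → (-17,13,7)
river: ρ → (7,15,-15)
closes: descent 1, river 6
min |a| on river = 3

3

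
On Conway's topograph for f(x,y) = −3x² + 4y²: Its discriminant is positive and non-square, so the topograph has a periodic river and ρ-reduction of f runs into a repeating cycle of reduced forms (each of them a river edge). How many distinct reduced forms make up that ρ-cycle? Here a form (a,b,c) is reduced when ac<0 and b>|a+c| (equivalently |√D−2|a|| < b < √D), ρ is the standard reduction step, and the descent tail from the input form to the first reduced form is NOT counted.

D = 48, ⌊√D⌋ = 6
descent: ρ → (4,0,-3)
descent: ρ → (-3,6,1)  [lands on river]
river: ρ → (1,6,-3)
ρ-cycle length = 2 (tail of 2 descent steps not counted)

2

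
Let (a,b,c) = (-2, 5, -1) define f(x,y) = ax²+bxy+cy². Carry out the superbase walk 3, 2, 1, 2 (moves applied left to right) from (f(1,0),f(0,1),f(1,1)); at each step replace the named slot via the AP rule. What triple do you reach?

start (-2,-1,2) = (f(1,0),f(0,1),f(1,1))
replace slot 3: 2·((-2)+(-1)) − 2 = -8 → (-2,-1,-8)
replace slot 2: 2·((-2)+(-8)) − (-1) = -19 → (-2,-19,-8)
replace slot 1: 2·((-19)+(-8)) − (-2) = -52 → (-52,-19,-8)
replace slot 2: 2·((-52)+(-8)) − (-19) = -101 → (-52,-101,-8)

-52,-101,-8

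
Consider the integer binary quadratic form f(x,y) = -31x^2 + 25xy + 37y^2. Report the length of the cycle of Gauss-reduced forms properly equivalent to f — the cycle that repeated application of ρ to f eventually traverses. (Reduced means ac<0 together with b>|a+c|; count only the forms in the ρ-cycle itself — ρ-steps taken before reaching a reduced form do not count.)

D = 5213, ⌊√D⌋ = 72
river: ρ → (37,49,-19)
river: ρ → (-19,65,13)
river: ρ → (13,65,-19)
river: ρ → (-19,49,37)
river: ρ → (37,25,-31)
river: ρ → (-31,37,31)
river: ρ → (31,25,-37)
river: ρ → (-37,49,19)
river: ρ → (19,65,-13)
river: ρ → (-13,65,19)
river: ρ → (19,49,-37)
river: ρ → (-37,25,31)
river: ρ → (31,37,-31)
river: ρ → (-31,25,37)
ρ-cycle length = 14 (tail of 0 descent steps not counted)

14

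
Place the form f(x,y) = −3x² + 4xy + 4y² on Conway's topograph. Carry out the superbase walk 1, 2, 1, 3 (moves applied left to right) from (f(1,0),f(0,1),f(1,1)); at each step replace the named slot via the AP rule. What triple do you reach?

start (-3,4,5) = (f(1,0),f(0,1),f(1,1))
replace slot 1: 2·(4+5) − (-3) = 21 → (21,4,5)
replace slot 2: 2·(21+5) − 4 = 48 → (21,48,5)
replace slot 1: 2·(48+5) − 21 = 85 → (85,48,5)
replace slot 3: 2·(85+48) − 5 = 261 → (85,48,261)

85,48,261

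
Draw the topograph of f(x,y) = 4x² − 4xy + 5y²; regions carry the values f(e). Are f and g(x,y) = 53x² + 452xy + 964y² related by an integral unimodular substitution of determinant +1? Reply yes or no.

D₁ = -64, D₂ = -64
f: translate: b→4 (≡-4 mod 8), so (4,-4,5)→(4,4,5)
f: reduced (well bottom): (4,4,5) with a≤c, −a<b≤a
g: translate: b→28 (≡452 mod 106), so (53,452,964)→(53,28,4)
g: flip: (53,28,4)→(4,-28,53)
g: translate: b→4 (≡-28 mod 8), so (4,-28,53)→(4,4,5)
g: reduced (well bottom): (4,4,5) with a≤c, −a<b≤a
reduced forms (4, 4, 5) vs (4, 4, 5) ⇒ equivalent

yes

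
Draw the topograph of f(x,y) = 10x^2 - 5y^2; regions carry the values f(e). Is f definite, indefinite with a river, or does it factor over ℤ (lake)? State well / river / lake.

D = b²−4ac = 0² − 4·10·(-5) = 200
D > 0 non-square ⇒ indefinite ⇒ periodic river

river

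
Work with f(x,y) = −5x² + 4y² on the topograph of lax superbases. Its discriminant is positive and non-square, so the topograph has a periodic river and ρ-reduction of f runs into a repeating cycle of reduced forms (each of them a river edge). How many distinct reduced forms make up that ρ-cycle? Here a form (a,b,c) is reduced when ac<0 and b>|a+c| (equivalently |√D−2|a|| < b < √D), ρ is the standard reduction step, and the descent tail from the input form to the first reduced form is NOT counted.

D = 80, ⌊√D⌋ = 8
descent: ρ → (4,8,-1)  [lands on river]
river: ρ → (-1,8,4)
ρ-cycle length = 2 (tail of 1 descent step not counted)

2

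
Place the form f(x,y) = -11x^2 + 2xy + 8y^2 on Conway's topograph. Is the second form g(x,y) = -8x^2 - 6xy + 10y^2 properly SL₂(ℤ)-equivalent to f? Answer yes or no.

D₁ = 356, D₂ = 356
river cycle of f (length 10): (8, 14, -5), (-5, 16, 5), (5, 14, -8), (-8, 18, 1), (1, 18, -8), (-8, 14, 5), (5, 16, -5), (-5, 14, 8), (8, 18, -1), (-1, 18, 8)
river cycle of g (length 14): (10, 6, -8), (-8, 10, 8), (8, 6, -10), (-10, 14, 4), (4, 18, -2), (-2, 18, 4), (4, 14, -10), (-10, 6, 8), (8, 10, -8), (-8, 6, 10), … (4 more)
cycles differ ⇒ inequivalent

no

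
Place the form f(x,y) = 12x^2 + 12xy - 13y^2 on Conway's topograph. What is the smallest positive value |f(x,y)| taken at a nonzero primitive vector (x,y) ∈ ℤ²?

river: ρ → (-13,14,11)
river: ρ → (11,8,-16)
river: ρ → (-16,24,3)
river: ρ → (3,24,-16)
river: ρ → (-16,8,11)
river: ρ → (11,14,-13)
river: ρ → (-13,12,12)
river: ρ → (12,12,-13)
closes: descent 0, river 8
min |a| on river = 3

3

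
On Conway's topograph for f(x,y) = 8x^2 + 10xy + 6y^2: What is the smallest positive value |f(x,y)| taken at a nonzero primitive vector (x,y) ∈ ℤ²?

translate: b→-6 (≡10 mod 16), so (8,10,6)→(8,-6,4)
flip: (8,-6,4)→(4,6,8)
translate: b→-2 (≡6 mod 8), so (4,6,8)→(4,-2,6)
reduced (well bottom): (4,-2,6) with a≤c, −a<b≤a
well minimum = a = 4

4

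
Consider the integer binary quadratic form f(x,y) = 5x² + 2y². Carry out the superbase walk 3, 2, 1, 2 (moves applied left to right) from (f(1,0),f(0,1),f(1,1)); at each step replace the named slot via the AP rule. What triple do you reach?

start (5,2,7) = (f(1,0),f(0,1),f(1,1))
replace slot 3: 2·(5+2) − 7 = 7 → (5,2,7)
replace slot 2: 2·(5+7) − 2 = 22 → (5,22,7)
replace slot 1: 2·(22+7) − 5 = 53 → (53,22,7)
replace slot 2: 2·(53+7) − 22 = 98 → (53,98,7)

53,98,7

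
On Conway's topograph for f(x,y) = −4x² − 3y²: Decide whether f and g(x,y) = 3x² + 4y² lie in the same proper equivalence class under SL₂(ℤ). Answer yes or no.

D₁ = -48, D₂ = -48
f is negative-definite; reduce −f:
−f: flip: (4,0,3)→(3,0,4)
−f: reduced (well bottom): (3,0,4) with a≤c, −a<b≤a
flip sign back: reduced form of f is (-3,0,-4)
g: reduced (well bottom): (3,0,4) with a≤c, −a<b≤a
reduced forms (-3, 0, -4) vs (3, 0, 4) ⇒ inequivalent

no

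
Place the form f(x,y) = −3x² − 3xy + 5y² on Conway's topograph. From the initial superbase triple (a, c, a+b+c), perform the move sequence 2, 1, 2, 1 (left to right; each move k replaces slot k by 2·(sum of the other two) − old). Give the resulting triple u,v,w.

start (-3,5,-1) = (f(1,0),f(0,1),f(1,1))
replace slot 2: 2·((-3)+(-1)) − 5 = -13 → (-3,-13,-1)
replace slot 1: 2·((-13)+(-1)) − (-3) = -25 → (-25,-13,-1)
replace slot 2: 2·((-25)+(-1)) − (-13) = -39 → (-25,-39,-1)
replace slot 1: 2·((-39)+(-1)) − (-25) = -55 → (-55,-39,-1)

-55,-39,-1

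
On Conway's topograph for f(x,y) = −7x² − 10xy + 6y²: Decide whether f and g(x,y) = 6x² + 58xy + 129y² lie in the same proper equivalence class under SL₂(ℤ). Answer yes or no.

D₁ = 268, D₂ = 268
river cycle of f (length 10): (6, 10, -7), (-7, 4, 9), (9, 14, -2), (-2, 14, 9), (9, 4, -7), (-7, 10, 6), (6, 14, -3), (-3, 16, 1), (1, 16, -3), (-3, 14, 6)
river cycle of g (length 10): (6, 10, -7), (-7, 4, 9), (9, 14, -2), (-2, 14, 9), (9, 4, -7), (-7, 10, 6), (6, 14, -3), (-3, 16, 1), (1, 16, -3), (-3, 14, 6)
cycles coincide ⇒ equivalent

yes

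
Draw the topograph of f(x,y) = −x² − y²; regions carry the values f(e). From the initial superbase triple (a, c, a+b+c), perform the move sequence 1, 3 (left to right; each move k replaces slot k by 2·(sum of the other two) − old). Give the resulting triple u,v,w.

start (-1,-1,-2) = (f(1,0),f(0,1),f(1,1))
replace slot 1: 2·((-1)+(-2)) − (-1) = -5 → (-5,-1,-2)
replace slot 3: 2·((-5)+(-1)) − (-2) = -10 → (-5,-1,-10)

-5,-1,-10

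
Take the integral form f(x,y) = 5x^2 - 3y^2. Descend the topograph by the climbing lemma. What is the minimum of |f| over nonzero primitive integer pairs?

descent: ρ → (-3,6,2)  [lands on river]
river: ρ → (2,6,-3)
closes: descent 1, river 2
min |a| on river = 2

2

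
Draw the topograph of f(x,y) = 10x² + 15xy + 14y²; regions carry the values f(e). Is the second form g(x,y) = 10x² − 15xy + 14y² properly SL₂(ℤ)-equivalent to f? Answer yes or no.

D₁ = -335, D₂ = -335
f: translate: b→-5 (≡15 mod 20), so (10,15,14)→(10,-5,9)
f: flip: (10,-5,9)→(9,5,10)
f: reduced (well bottom): (9,5,10) with a≤c, −a<b≤a
g: translate: b→5 (≡-15 mod 20), so (10,-15,14)→(10,5,9)
g: flip: (10,5,9)→(9,-5,10)
g: reduced (well bottom): (9,-5,10) with a≤c, −a<b≤a
reduced forms (9, 5, 10) vs (9, -5, 10) ⇒ inequivalent

no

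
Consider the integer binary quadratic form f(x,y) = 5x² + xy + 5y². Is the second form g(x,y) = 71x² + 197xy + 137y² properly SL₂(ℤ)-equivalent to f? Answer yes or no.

D₁ = -99, D₂ = -99
f: reduced (well bottom): (5,1,5) with a≤c, −a<b≤a
g: translate: b→55 (≡197 mod 142), so (71,197,137)→(71,55,11)
g: flip: (71,55,11)→(11,-55,71)
g: translate: b→11 (≡-55 mod 22), so (11,-55,71)→(11,11,5)
g: flip: (11,11,5)→(5,-11,11)
g: translate: b→-1 (≡-11 mod 10), so (5,-11,11)→(5,-1,5)
g: flip: (5,-1,5)→(5,1,5)
g: reduced (well bottom): (5,1,5) with a≤c, −a<b≤a
reduced forms (5, 1, 5) vs (5, 1, 5) ⇒ equivalent

yes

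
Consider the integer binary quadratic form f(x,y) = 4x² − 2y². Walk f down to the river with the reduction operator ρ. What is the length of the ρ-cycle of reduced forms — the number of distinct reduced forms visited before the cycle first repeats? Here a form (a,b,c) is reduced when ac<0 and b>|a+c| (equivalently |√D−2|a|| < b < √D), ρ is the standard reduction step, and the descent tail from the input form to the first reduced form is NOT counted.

D = 32, ⌊√D⌋ = 5
descent: ρ → (-2,4,2)  [lands on river]
river: ρ → (2,4,-2)
ρ-cycle length = 2 (tail of 1 descent step not counted)

2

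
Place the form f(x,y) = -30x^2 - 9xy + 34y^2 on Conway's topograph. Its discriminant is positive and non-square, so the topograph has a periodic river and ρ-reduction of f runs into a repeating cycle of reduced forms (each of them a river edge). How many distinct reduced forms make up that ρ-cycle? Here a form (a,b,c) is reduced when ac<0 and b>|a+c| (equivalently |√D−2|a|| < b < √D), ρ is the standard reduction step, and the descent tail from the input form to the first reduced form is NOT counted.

D = 4161, ⌊√D⌋ = 64
descent: ρ → (34,9,-30)  [lands on river]
river: ρ → (-30,51,13)
river: ρ → (13,53,-26)
river: ρ → (-26,51,15)
river: ρ → (15,39,-44)
river: ρ → (-44,49,10)
river: ρ → (10,51,-39)
river: ρ → (-39,27,22)
river: ρ → (22,61,-5)
river: ρ → (-5,59,34)
ρ-cycle length = 10 (tail of 1 descent step not counted)

10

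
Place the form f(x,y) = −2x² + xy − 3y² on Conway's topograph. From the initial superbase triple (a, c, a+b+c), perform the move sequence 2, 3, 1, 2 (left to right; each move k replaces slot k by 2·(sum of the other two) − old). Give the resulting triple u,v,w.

start (-2,-3,-4) = (f(1,0),f(0,1),f(1,1))
replace slot 2: 2·((-2)+(-4)) − (-3) = -9 → (-2,-9,-4)
replace slot 3: 2·((-2)+(-9)) − (-4) = -18 → (-2,-9,-18)
replace slot 1: 2·((-9)+(-18)) − (-2) = -52 → (-52,-9,-18)
replace slot 2: 2·((-52)+(-18)) − (-9) = -131 → (-52,-131,-18)

-52,-131,-18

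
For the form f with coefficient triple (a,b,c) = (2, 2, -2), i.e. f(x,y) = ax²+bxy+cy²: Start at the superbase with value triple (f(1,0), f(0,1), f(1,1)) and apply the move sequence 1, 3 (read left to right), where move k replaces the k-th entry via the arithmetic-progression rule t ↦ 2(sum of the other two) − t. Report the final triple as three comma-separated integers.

start (2,-2,2) = (f(1,0),f(0,1),f(1,1))
replace slot 1: 2·((-2)+2) − 2 = -2 → (-2,-2,2)
replace slot 3: 2·((-2)+(-2)) − 2 = -10 → (-2,-2,-10)

-2,-2,-10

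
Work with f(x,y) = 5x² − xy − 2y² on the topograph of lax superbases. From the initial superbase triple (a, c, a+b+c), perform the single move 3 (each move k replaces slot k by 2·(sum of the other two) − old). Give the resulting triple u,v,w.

start (5,-2,2) = (f(1,0),f(0,1),f(1,1))
replace slot 3: 2·(5+(-2)) − 2 = 4 → (5,-2,4)

5,-2,4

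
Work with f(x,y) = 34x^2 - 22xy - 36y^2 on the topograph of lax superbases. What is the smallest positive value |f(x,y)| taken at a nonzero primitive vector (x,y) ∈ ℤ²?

descent: ρ → (-36,22,34)  [lands on river]
river: ρ → (34,46,-24)
river: ρ → (-24,50,30)
river: ρ → (30,70,-4)
river: ρ → (-4,66,64)
river: ρ → (64,62,-6)
river: ρ → (-6,70,20)
river: ρ → (20,50,-36)
closes: descent 1, river 8
min |a| on river = 4

4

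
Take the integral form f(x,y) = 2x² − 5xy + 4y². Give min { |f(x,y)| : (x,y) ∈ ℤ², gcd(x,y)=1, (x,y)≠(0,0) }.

translate: b→-1 (≡-5 mod 4), so (2,-5,4)→(2,-1,1)
flip: (2,-1,1)→(1,1,2)
reduced (well bottom): (1,1,2) with a≤c, −a<b≤a
well minimum = a = 1

1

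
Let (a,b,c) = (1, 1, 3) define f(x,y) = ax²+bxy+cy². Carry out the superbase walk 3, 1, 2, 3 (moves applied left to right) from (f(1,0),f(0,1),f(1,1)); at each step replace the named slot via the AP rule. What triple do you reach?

start (1,3,5) = (f(1,0),f(0,1),f(1,1))
replace slot 3: 2·(1+3) − 5 = 3 → (1,3,3)
replace slot 1: 2·(3+3) − 1 = 11 → (11,3,3)
replace slot 2: 2·(11+3) − 3 = 25 → (11,25,3)
replace slot 3: 2·(11+25) − 3 = 69 → (11,25,69)

11,25,69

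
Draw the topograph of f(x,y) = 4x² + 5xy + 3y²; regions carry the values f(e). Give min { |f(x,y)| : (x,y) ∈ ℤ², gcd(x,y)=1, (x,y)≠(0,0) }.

translate: b→-3 (≡5 mod 8), so (4,5,3)→(4,-3,2)
flip: (4,-3,2)→(2,3,4)
translate: b→-1 (≡3 mod 4), so (2,3,4)→(2,-1,3)
reduced (well bottom): (2,-1,3) with a≤c, −a<b≤a
well minimum = a = 2

2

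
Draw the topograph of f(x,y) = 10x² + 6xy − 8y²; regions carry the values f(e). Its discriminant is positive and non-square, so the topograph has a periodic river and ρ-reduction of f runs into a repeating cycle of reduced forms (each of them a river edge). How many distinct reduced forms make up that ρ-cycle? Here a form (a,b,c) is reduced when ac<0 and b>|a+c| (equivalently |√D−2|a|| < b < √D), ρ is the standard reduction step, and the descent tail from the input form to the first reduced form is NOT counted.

D = 356, ⌊√D⌋ = 18
river: ρ → (-8,10,8)
river: ρ → (8,6,-10)
river: ρ → (-10,14,4)
river: ρ → (4,18,-2)
river: ρ → (-2,18,4)
river: ρ → (4,14,-10)
river: ρ → (-10,6,8)
river: ρ → (8,10,-8)
river: ρ → (-8,6,10)
river: ρ → (10,14,-4)
river: ρ → (-4,18,2)
river: ρ → (2,18,-4)
river: ρ → (-4,14,10)
river: ρ → (10,6,-8)
ρ-cycle length = 14 (tail of 0 descent steps not counted)

14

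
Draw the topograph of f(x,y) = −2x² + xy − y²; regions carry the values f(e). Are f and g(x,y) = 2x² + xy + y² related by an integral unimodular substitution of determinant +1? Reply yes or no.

D₁ = -7, D₂ = -7
f is negative-definite; reduce −f:
−f: flip: (2,-1,1)→(1,1,2)
−f: reduced (well bottom): (1,1,2) with a≤c, −a<b≤a
flip sign back: reduced form of f is (-1,-1,-2)
g: flip: (2,1,1)→(1,-1,2)
g: translate: b→1 (≡-1 mod 2), so (1,-1,2)→(1,1,2)
g: reduced (well bottom): (1,1,2) with a≤c, −a<b≤a
reduced forms (-1, -1, -2) vs (1, 1, 2) ⇒ inequivalent

no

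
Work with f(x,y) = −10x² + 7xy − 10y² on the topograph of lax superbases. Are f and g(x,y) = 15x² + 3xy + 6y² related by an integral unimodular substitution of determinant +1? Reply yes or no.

D₁ = -351, D₂ = -351
f is negative-definite; reduce −f:
−f: flip: (10,-7,10)→(10,7,10)
−f: reduced (well bottom): (10,7,10) with a≤c, −a<b≤a
flip sign back: reduced form of f is (-10,-7,-10)
g: flip: (15,3,6)→(6,-3,15)
g: reduced (well bottom): (6,-3,15) with a≤c, −a<b≤a
reduced forms (-10, -7, -10) vs (6, -3, 15) ⇒ inequivalent

no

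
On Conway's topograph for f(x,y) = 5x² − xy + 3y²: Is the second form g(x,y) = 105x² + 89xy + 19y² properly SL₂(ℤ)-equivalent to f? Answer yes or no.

D₁ = -59, D₂ = -59
f: flip: (5,-1,3)→(3,1,5)
f: reduced (well bottom): (3,1,5) with a≤c, −a<b≤a
g: flip: (105,89,19)→(19,-89,105)
g: translate: b→-13 (≡-89 mod 38), so (19,-89,105)→(19,-13,3)
g: flip: (19,-13,3)→(3,13,19)
g: translate: b→1 (≡13 mod 6), so (3,13,19)→(3,1,5)
g: reduced (well bottom): (3,1,5) with a≤c, −a<b≤a
reduced forms (3, 1, 5) vs (3, 1, 5) ⇒ equivalent

yes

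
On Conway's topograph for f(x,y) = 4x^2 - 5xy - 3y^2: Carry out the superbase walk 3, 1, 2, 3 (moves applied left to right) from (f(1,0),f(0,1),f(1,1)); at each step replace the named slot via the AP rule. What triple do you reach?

start (4,-3,-4) = (f(1,0),f(0,1),f(1,1))
replace slot 3: 2·(4+(-3)) − (-4) = 6 → (4,-3,6)
replace slot 1: 2·((-3)+6) − 4 = 2 → (2,-3,6)
replace slot 2: 2·(2+6) − (-3) = 19 → (2,19,6)
replace slot 3: 2·(2+19) − 6 = 36 → (2,19,36)

2,19,36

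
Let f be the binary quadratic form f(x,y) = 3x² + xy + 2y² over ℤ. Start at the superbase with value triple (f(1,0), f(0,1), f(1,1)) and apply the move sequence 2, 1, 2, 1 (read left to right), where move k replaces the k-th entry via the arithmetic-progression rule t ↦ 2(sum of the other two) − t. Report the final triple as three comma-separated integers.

start (3,2,6) = (f(1,0),f(0,1),f(1,1))
replace slot 2: 2·(3+6) − 2 = 16 → (3,16,6)
replace slot 1: 2·(16+6) − 3 = 41 → (41,16,6)
replace slot 2: 2·(41+6) − 16 = 78 → (41,78,6)
replace slot 1: 2·(78+6) − 41 = 127 → (127,78,6)

127,78,6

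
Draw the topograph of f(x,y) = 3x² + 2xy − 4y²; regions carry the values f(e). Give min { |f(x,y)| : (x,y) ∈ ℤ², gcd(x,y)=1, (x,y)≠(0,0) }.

river: ρ → (-4,6,1)
river: ρ → (1,6,-4)
river: ρ → (-4,2,3)
river: ρ → (3,4,-3)
river: ρ → (-3,2,4)
river: ρ → (4,6,-1)
river: ρ → (-1,6,4)
river: ρ → (4,2,-3)
river: ρ → (-3,4,3)
river: ρ → (3,2,-4)
closes: descent 0, river 10
min |a| on river = 1

1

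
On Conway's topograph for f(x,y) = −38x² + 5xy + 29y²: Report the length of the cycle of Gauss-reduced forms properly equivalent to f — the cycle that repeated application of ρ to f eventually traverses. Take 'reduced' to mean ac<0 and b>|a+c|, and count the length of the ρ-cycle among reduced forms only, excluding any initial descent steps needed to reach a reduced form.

D = 4433, ⌊√D⌋ = 66
descent: ρ → (29,53,-14)  [lands on river]
river: ρ → (-14,59,17)
river: ρ → (17,43,-38)
river: ρ → (-38,33,22)
river: ρ → (22,55,-16)
river: ρ → (-16,41,43)
river: ρ → (43,45,-14)
river: ρ → (-14,39,52)
river: ρ → (52,65,-1)
river: ρ → (-1,65,52)
river: ρ → (52,39,-14)
river: ρ → (-14,45,43)
river: ρ → (43,41,-16)
river: ρ → (-16,55,22)
river: ρ → (22,33,-38)
river: ρ → (-38,43,17)
river: ρ → (17,59,-14)
river: ρ → (-14,53,29)
river: ρ → (29,63,-4)
river: ρ → (-4,65,13)
river: ρ → (13,65,-4)
river: ρ → (-4,63,29)
ρ-cycle length = 22 (tail of 1 descent step not counted)

22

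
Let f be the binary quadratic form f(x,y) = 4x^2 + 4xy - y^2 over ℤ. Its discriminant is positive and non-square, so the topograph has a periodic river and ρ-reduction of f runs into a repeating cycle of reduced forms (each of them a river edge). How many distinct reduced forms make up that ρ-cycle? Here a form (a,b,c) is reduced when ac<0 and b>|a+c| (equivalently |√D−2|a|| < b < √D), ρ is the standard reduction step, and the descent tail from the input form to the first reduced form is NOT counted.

D = 32, ⌊√D⌋ = 5
river: ρ → (-1,4,4)
river: ρ → (4,4,-1)
ρ-cycle length = 2 (tail of 0 descent steps not counted)

2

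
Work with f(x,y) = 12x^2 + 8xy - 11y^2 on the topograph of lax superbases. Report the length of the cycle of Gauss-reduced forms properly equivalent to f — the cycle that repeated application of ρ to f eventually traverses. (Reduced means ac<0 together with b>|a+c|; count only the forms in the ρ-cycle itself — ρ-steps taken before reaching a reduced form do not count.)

D = 592, ⌊√D⌋ = 24
river: ρ → (-11,14,9)
river: ρ → (9,22,-3)
river: ρ → (-3,20,16)
river: ρ → (16,12,-7)
river: ρ → (-7,16,12)
river: ρ → (12,8,-11)
ρ-cycle length = 6 (tail of 0 descent steps not counted)

6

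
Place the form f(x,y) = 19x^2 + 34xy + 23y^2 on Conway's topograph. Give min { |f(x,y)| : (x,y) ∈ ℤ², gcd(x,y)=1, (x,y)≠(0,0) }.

translate: b→-4 (≡34 mod 38), so (19,34,23)→(19,-4,8)
flip: (19,-4,8)→(8,4,19)
reduced (well bottom): (8,4,19) with a≤c, −a<b≤a
well minimum = a = 8

8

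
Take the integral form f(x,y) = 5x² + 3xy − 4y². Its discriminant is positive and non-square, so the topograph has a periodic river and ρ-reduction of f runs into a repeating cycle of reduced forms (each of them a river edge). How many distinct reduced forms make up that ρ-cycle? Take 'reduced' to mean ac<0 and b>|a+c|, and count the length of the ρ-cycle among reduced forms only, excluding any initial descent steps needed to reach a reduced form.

D = 89, ⌊√D⌋ = 9
river: ρ → (-4,5,4)
river: ρ → (4,3,-5)
river: ρ → (-5,7,2)
river: ρ → (2,9,-1)
river: ρ → (-1,9,2)
river: ρ → (2,7,-5)
river: ρ → (-5,3,4)
river: ρ → (4,5,-4)
river: ρ → (-4,3,5)
river: ρ → (5,7,-2)
river: ρ → (-2,9,1)
river: ρ → (1,9,-2)
river: ρ → (-2,7,5)
river: ρ → (5,3,-4)
ρ-cycle length = 14 (tail of 0 descent steps not counted)

14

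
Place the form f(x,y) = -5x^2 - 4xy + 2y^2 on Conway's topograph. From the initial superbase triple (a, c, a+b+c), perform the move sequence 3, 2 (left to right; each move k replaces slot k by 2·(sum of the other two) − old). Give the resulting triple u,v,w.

start (-5,2,-7) = (f(1,0),f(0,1),f(1,1))
replace slot 3: 2·((-5)+2) − (-7) = 1 → (-5,2,1)
replace slot 2: 2·((-5)+1) − 2 = -10 → (-5,-10,1)

-5,-10,1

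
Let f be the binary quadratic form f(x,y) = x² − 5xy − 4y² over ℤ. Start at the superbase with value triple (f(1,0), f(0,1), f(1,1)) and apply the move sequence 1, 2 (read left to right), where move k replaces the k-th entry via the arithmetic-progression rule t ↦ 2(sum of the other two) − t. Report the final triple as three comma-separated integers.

start (1,-4,-8) = (f(1,0),f(0,1),f(1,1))
replace slot 1: 2·((-4)+(-8)) − 1 = -25 → (-25,-4,-8)
replace slot 2: 2·((-25)+(-8)) − (-4) = -62 → (-25,-62,-8)

-25,-62,-8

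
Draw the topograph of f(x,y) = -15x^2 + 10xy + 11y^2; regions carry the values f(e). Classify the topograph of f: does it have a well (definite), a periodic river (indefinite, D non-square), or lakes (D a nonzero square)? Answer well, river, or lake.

D = b²−4ac = 10² − 4·(-15)·11 = 760
D > 0 non-square ⇒ indefinite ⇒ periodic river

river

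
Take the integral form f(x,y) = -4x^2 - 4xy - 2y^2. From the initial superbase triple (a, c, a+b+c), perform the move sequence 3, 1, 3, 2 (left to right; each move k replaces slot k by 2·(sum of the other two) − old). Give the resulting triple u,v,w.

start (-4,-2,-10) = (f(1,0),f(0,1),f(1,1))
replace slot 3: 2·((-4)+(-2)) − (-10) = -2 → (-4,-2,-2)
replace slot 1: 2·((-2)+(-2)) − (-4) = -4 → (-4,-2,-2)
replace slot 3: 2·((-4)+(-2)) − (-2) = -10 → (-4,-2,-10)
replace slot 2: 2·((-4)+(-10)) − (-2) = -26 → (-4,-26,-10)

-4,-26,-10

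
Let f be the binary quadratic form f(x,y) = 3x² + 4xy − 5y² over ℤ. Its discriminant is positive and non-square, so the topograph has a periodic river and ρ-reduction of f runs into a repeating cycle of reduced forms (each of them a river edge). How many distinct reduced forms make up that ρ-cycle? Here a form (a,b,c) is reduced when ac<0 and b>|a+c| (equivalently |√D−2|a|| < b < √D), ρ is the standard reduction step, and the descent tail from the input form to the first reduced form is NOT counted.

D = 76, ⌊√D⌋ = 8
river: ρ → (-5,6,2)
river: ρ → (2,6,-5)
river: ρ → (-5,4,3)
river: ρ → (3,8,-1)
river: ρ → (-1,8,3)
river: ρ → (3,4,-5)
ρ-cycle length = 6 (tail of 0 descent steps not counted)

6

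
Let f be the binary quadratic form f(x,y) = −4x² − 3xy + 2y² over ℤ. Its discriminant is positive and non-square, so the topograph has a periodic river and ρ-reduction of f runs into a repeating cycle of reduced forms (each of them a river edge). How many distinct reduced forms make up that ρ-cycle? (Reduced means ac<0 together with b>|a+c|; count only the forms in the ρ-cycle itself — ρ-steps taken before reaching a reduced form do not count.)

D = 41, ⌊√D⌋ = 6
descent: ρ → (2,3,-4)  [lands on river]
river: ρ → (-4,5,1)
river: ρ → (1,5,-4)
river: ρ → (-4,3,2)
river: ρ → (2,5,-2)
river: ρ → (-2,3,4)
river: ρ → (4,5,-1)
river: ρ → (-1,5,4)
river: ρ → (4,3,-2)
river: ρ → (-2,5,2)
ρ-cycle length = 10 (tail of 1 descent step not counted)

10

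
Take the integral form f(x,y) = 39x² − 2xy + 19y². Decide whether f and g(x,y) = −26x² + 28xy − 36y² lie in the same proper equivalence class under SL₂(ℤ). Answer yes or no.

D₁ = -2960, D₂ = -2960
f: flip: (39,-2,19)→(19,2,39)
f: reduced (well bottom): (19,2,39) with a≤c, −a<b≤a
g is negative-definite; reduce −g:
−g: translate: b→24 (≡-28 mod 52), so (26,-28,36)→(26,24,34)
−g: reduced (well bottom): (26,24,34) with a≤c, −a<b≤a
flip sign back: reduced form of g is (-26,-24,-34)
reduced forms (19, 2, 39) vs (-26, -24, -34) ⇒ inequivalent

no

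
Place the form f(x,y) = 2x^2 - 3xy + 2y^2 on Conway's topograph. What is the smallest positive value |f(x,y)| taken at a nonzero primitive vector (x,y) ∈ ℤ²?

translate: b→1 (≡-3 mod 4), so (2,-3,2)→(2,1,1)
flip: (2,1,1)→(1,-1,2)
translate: b→1 (≡-1 mod 2), so (1,-1,2)→(1,1,2)
reduced (well bottom): (1,1,2) with a≤c, −a<b≤a
well minimum = a = 1

1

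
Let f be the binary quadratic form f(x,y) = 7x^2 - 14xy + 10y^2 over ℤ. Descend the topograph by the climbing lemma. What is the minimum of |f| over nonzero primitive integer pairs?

translate: b→0 (≡-14 mod 14), so (7,-14,10)→(7,0,3)
flip: (7,0,3)→(3,0,7)
reduced (well bottom): (3,0,7) with a≤c, −a<b≤a
well minimum = a = 3

3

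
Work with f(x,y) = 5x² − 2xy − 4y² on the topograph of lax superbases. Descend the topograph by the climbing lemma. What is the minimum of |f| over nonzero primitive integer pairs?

descent: ρ → (-4,2,5)  [lands on river]
river: ρ → (5,8,-1)
river: ρ → (-1,8,5)
river: ρ → (5,2,-4)
river: ρ → (-4,6,3)
river: ρ → (3,6,-4)
closes: descent 1, river 6
min |a| on river = 1

1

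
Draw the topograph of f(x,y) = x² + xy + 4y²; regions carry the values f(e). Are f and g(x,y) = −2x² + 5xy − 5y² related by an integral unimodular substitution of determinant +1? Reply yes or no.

D₁ = -15, D₂ = -15
f: reduced (well bottom): (1,1,4) with a≤c, −a<b≤a
g is negative-definite; reduce −g:
−g: translate: b→-1 (≡-5 mod 4), so (2,-5,5)→(2,-1,2)
−g: flip: (2,-1,2)→(2,1,2)
−g: reduced (well bottom): (2,1,2) with a≤c, −a<b≤a
flip sign back: reduced form of g is (-2,-1,-2)
reduced forms (1, 1, 4) vs (-2, -1, -2) ⇒ inequivalent

no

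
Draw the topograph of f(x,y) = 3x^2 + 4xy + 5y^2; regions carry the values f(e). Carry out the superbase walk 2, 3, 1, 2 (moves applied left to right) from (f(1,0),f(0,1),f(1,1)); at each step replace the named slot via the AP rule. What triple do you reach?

start (3,5,12) = (f(1,0),f(0,1),f(1,1))
replace slot 2: 2·(3+12) − 5 = 25 → (3,25,12)
replace slot 3: 2·(3+25) − 12 = 44 → (3,25,44)
replace slot 1: 2·(25+44) − 3 = 135 → (135,25,44)
replace slot 2: 2·(135+44) − 25 = 333 → (135,333,44)

135,333,44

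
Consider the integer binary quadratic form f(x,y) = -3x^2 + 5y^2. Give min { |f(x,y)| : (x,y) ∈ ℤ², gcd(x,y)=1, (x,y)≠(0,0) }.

descent: ρ → (5,0,-3)
descent: ρ → (-3,6,2)  [lands on river]
river: ρ → (2,6,-3)
closes: descent 2, river 2
min |a| on river = 2

2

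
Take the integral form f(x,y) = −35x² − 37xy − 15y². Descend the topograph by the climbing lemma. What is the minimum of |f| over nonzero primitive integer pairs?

translate: b→-33 (≡37 mod 70), so (35,37,15)→(35,-33,13)
flip: (35,-33,13)→(13,33,35)
translate: b→7 (≡33 mod 26), so (13,33,35)→(13,7,15)
reduced (well bottom): (13,7,15) with a≤c, −a<b≤a
well minimum |f| = |-13| = 13 (negative-definite)

13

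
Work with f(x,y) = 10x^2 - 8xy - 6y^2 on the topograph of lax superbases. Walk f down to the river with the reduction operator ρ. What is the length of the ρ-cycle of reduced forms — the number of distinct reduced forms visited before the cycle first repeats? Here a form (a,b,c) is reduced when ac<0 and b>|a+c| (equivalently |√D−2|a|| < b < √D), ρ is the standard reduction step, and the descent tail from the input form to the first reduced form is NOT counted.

D = 304, ⌊√D⌋ = 17
descent: ρ → (-6,8,10)  [lands on river]
river: ρ → (10,12,-4)
river: ρ → (-4,12,10)
river: ρ → (10,8,-6)
river: ρ → (-6,16,2)
river: ρ → (2,16,-6)
ρ-cycle length = 6 (tail of 1 descent step not counted)

6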